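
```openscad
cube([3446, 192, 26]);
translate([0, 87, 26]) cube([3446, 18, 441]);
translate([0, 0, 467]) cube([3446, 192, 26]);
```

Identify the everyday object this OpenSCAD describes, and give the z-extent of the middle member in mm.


An I-beam. The web height is 441 mm.

Two wide flanges with a thin centred web — an I-beam. Overall 493 mm minus two 26 mm flanges gives a web of 493 − 2·26 = 441 mm.


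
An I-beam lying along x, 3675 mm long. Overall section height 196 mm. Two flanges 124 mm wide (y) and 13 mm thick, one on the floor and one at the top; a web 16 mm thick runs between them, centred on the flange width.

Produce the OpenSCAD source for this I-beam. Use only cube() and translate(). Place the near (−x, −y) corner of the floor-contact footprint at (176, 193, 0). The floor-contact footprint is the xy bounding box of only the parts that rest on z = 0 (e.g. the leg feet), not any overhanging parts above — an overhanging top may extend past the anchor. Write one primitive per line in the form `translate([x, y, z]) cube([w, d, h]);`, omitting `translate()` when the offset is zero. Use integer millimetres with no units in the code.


translate([176, 193, 0]) cube([3675, 124, 13]);
translate([176, 247, 13]) cube([3675, 16, 170]);
translate([176, 193, 183]) cube([3675, 124, 13]);


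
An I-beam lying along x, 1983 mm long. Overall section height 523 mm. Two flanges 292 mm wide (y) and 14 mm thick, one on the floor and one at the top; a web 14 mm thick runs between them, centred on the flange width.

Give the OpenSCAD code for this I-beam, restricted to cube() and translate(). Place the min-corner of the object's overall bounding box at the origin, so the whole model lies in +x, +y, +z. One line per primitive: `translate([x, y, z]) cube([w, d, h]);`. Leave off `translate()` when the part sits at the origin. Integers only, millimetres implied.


cube([1983, 292, 14]);
translate([0, 139, 14]) cube([1983, 14, 495]);
translate([0, 0, 509]) cube([1983, 292, 14]);


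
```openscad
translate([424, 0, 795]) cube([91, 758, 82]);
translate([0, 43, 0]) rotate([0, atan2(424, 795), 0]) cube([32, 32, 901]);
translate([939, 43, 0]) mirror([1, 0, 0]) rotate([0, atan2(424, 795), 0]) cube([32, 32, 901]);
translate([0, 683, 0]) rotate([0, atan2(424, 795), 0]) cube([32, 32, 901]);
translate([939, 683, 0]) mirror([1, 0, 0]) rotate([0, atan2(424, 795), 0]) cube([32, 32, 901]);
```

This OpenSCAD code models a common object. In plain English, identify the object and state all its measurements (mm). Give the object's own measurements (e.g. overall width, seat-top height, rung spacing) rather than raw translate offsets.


A sawhorse. A 91×758×82 mm beam (x, y, z) sits on two A-frame leg pairs. Each pair is two raked legs of 32×32 mm section (32 mm along y) splaying symmetrically in x. Each leg rises 795 mm vertically over 424 mm of horizontal reach and is 901 mm long along its own axis. Every leg's outer bottom edge rests on the floor and its outer top edge meets a bottom edge of the beam — the left legs (tilting toward +x) meet the beam's −x bottom edge, the right legs (their mirror images, tilting toward −x) meet its +x bottom edge — so the leg tops tuck under the beam, the beam's underside is 795 mm above the floor, and the feet are 939 mm apart outside-to-outside with the beam centred between them. The two leg pairs are set in 43 mm from either end of the beam.


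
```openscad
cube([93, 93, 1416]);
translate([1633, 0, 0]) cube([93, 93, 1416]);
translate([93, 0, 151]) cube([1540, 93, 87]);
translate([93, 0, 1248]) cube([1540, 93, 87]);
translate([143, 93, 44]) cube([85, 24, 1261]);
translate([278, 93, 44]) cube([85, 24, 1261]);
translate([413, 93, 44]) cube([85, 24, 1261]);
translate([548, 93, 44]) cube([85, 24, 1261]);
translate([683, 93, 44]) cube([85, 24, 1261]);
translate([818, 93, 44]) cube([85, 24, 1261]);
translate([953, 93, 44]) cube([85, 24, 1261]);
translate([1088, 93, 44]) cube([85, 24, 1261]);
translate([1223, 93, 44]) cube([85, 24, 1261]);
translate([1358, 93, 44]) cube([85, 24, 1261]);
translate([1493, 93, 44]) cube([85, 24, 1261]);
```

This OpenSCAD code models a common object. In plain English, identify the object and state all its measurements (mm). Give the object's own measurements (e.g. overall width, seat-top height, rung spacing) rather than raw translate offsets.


A fence section. Two 93×93 mm posts, 1416 mm tall, stand on the floor with a clear span of 1540 mm between their inner faces. Two horizontal rails of 93×87 mm section span the gap between the posts with their undersides at z = 151 mm and z = 1248 mm, flush with the posts' −y face. 11 pickets, each 85 mm wide, 24 mm thick and 1261 mm tall, are fixed to the +y face of the rails with their bottoms at z = 44 mm, spaced across the span with a 50 mm gap after the −x post and between neighbouring pickets, with 55 mm left before the +x post.


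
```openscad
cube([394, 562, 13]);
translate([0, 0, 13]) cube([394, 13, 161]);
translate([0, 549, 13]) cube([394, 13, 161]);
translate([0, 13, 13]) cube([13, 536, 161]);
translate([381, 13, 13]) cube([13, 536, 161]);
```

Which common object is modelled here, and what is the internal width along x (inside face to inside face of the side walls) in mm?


An open box. The internal width is 368 mm.

A 394×562 base slab with four walls standing on it — an open box. The base is 394 mm wide and the walls are 13 mm thick, so the internal width is 394 − 2 × 13 = 368 mm.


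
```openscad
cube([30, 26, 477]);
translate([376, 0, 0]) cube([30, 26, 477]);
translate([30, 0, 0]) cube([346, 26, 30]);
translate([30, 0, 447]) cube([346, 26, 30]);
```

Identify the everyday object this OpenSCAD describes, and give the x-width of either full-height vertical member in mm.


A picture frame. The border width is 30 mm.

Four thin pieces enclosing a rectangular opening — a picture frame. The two full-height stiles are 477 mm tall; the top rail sits at z = 447 and is 30 mm tall, so the border above the opening is 477 − 447 = 30 mm, matching the stile x-width.


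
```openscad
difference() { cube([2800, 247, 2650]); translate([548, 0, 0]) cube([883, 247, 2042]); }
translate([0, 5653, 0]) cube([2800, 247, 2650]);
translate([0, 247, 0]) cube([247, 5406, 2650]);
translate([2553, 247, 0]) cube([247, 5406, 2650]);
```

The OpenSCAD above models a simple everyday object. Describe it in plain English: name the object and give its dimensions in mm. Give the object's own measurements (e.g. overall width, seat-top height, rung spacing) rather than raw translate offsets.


A single room: four walls, each 2650 mm tall and 247 mm thick, enclosing an outside footprint 2800×5900 mm (x × y), no floor or roof. The front and back walls (−y and +y sides) run the full x-width; the side walls fit between their inner faces. A door opening 883 mm wide and 2042 mm tall is cut through the front wall from the floor up, its −x edge 548 mm from the wall's −x end.


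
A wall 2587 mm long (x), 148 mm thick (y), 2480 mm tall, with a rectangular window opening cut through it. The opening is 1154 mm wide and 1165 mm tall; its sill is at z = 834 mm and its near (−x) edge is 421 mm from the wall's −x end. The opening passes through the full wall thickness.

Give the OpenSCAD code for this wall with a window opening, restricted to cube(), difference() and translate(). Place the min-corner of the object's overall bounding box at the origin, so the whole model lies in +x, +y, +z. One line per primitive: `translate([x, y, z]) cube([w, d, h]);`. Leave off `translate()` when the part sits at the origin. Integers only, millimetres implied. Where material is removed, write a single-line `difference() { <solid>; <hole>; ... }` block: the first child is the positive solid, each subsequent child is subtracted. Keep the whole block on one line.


difference() { cube([2587, 148, 2480]); translate([421, 0, 834]) cube([1154, 148, 1165]); }


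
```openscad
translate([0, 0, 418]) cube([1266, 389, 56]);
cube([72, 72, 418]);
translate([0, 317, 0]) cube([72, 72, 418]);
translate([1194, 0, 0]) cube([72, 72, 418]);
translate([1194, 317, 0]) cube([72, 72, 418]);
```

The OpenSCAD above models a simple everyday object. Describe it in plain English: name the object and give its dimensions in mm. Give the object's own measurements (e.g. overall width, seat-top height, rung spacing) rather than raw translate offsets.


A bench: a 1266×389 mm seat slab, 56 mm thick, top at z = 474 mm, on four 72×72 mm square legs flush with the seat corners and standing on z = 0.


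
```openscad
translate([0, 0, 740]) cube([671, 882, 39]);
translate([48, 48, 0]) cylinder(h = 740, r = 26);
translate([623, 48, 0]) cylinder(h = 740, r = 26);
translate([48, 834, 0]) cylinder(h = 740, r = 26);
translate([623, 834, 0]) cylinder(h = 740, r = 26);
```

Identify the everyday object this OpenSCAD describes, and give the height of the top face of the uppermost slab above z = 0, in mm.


A table. The table height is 779 mm.

A 671×882×39 slab sits at z = 740 on four Ø52 mm round legs — a table. The top surface is at 740 + 39 = 779 mm.


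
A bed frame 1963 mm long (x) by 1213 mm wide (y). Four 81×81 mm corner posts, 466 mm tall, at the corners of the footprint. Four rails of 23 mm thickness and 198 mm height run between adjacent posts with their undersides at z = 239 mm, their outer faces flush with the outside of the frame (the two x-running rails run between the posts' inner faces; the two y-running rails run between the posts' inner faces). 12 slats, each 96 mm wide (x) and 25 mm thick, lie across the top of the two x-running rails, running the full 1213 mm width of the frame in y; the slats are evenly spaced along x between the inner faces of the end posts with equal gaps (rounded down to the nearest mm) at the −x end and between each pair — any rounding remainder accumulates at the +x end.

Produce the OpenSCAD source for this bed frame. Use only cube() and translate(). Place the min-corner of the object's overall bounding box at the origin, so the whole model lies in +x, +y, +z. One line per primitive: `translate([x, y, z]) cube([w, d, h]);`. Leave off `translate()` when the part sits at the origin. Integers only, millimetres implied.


cube([81, 81, 466]);
translate([0, 1132, 0]) cube([81, 81, 466]);
translate([1882, 0, 0]) cube([81, 81, 466]);
translate([1882, 1132, 0]) cube([81, 81, 466]);
translate([81, 0, 239]) cube([1801, 23, 198]);
translate([81, 1190, 239]) cube([1801, 23, 198]);
translate([0, 81, 239]) cube([23, 1051, 198]);
translate([1940, 81, 239]) cube([23, 1051, 198]);
translate([130, 0, 437]) cube([96, 1213, 25]);
translate([275, 0, 437]) cube([96, 1213, 25]);
translate([420, 0, 437]) cube([96, 1213, 25]);
translate([565, 0, 437]) cube([96, 1213, 25]);
translate([710, 0, 437]) cube([96, 1213, 25]);
translate([855, 0, 437]) cube([96, 1213, 25]);
translate([1000, 0, 437]) cube([96, 1213, 25]);
translate([1145, 0, 437]) cube([96, 1213, 25]);
translate([1290, 0, 437]) cube([96, 1213, 25]);
translate([1435, 0, 437]) cube([96, 1213, 25]);
translate([1580, 0, 437]) cube([96, 1213, 25]);
translate([1725, 0, 437]) cube([96, 1213, 25]);


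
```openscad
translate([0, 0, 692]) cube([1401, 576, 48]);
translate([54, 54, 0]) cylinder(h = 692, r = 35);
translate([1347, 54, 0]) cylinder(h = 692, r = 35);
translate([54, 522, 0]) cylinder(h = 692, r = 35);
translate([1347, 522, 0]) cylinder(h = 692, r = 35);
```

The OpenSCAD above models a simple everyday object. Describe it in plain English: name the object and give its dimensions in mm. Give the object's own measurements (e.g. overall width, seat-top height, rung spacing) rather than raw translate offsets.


A rectangular dining table. The top is 1401×576×48 mm with its upper surface at z = 740 mm. It stands on four round legs of 70 mm diameter, each leg's bounding box inset 19 mm from the nearest pair of top edges, running from the floor to the underside of the top.


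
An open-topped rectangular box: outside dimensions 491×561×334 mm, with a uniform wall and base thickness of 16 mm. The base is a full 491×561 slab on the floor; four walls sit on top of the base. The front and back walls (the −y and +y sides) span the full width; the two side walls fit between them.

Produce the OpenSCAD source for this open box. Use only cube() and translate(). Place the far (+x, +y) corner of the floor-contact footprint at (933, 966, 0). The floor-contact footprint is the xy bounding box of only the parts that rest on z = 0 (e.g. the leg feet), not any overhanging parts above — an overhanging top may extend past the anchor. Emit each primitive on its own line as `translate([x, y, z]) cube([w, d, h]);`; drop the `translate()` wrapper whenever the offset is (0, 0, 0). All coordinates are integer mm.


translate([442, 405, 0]) cube([491, 561, 16]);
translate([442, 405, 16]) cube([491, 16, 318]);
translate([442, 950, 16]) cube([491, 16, 318]);
translate([442, 421, 16]) cube([16, 529, 318]);
translate([917, 421, 16]) cube([16, 529, 318]);


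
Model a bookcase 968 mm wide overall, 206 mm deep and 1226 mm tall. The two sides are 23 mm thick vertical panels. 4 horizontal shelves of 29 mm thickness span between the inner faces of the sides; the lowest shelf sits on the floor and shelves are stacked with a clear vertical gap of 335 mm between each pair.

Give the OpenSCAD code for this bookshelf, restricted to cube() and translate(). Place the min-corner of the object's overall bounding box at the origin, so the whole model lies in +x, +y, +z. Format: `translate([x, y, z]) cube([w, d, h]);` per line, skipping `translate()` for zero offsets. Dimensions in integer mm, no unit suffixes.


cube([23, 206, 1226]);
translate([945, 0, 0]) cube([23, 206, 1226]);
translate([23, 0, 0]) cube([922, 206, 29]);
translate([23, 0, 364]) cube([922, 206, 29]);
translate([23, 0, 728]) cube([922, 206, 29]);
translate([23, 0, 1092]) cube([922, 206, 29]);


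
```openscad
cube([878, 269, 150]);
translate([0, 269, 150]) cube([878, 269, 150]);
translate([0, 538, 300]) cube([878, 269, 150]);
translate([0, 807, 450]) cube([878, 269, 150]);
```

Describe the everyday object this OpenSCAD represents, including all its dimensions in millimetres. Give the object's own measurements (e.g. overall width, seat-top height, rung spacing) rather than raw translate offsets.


A straight staircase of 4 solid steps. Each step is 878 mm wide (x), 269 mm deep (y, the going) and 150 mm tall (the rise). The first step rests on the floor; each subsequent step sits one going further in +y and one rise higher in +z, directly behind and above the previous step with no overlap.


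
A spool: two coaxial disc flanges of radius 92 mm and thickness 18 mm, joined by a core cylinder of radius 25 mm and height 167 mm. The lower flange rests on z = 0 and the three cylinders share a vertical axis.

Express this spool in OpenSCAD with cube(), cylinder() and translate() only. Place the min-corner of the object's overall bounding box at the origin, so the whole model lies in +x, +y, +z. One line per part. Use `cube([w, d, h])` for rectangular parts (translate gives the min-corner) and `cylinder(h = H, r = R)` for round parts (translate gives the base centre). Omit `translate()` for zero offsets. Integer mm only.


translate([92, 92, 0]) cylinder(h = 18, r = 92);
translate([92, 92, 18]) cylinder(h = 167, r = 25);
translate([92, 92, 185]) cylinder(h = 18, r = 92);


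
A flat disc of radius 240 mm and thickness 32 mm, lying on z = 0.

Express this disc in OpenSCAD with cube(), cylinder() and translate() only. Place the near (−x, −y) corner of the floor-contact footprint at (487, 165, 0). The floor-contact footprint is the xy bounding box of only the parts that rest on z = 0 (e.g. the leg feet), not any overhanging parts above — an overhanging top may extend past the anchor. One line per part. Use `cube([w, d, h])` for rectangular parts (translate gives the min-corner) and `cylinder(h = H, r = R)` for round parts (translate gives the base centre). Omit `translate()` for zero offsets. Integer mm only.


translate([727, 405, 0]) cylinder(h = 32, r = 240);


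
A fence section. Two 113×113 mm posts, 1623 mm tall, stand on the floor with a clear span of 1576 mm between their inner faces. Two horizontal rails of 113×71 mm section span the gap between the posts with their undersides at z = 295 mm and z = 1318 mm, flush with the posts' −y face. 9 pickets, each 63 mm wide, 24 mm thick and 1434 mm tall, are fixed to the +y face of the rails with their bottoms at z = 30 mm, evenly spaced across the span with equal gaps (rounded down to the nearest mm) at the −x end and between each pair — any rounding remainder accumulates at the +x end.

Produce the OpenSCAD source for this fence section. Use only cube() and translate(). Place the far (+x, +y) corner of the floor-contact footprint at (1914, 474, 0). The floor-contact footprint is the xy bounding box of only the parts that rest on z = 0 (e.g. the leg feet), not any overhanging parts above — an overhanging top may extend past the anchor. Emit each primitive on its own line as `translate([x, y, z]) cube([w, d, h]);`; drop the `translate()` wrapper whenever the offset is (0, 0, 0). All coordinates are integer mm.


translate([112, 361, 0]) cube([113, 113, 1623]);
translate([1801, 361, 0]) cube([113, 113, 1623]);
translate([225, 361, 295]) cube([1576, 113, 71]);
translate([225, 361, 1318]) cube([1576, 113, 71]);
translate([325, 474, 30]) cube([63, 24, 1434]);
translate([488, 474, 30]) cube([63, 24, 1434]);
translate([651, 474, 30]) cube([63, 24, 1434]);
translate([814, 474, 30]) cube([63, 24, 1434]);
translate([977, 474, 30]) cube([63, 24, 1434]);
translate([1140, 474, 30]) cube([63, 24, 1434]);
translate([1303, 474, 30]) cube([63, 24, 1434]);
translate([1466, 474, 30]) cube([63, 24, 1434]);
translate([1629, 474, 30]) cube([63, 24, 1434]);


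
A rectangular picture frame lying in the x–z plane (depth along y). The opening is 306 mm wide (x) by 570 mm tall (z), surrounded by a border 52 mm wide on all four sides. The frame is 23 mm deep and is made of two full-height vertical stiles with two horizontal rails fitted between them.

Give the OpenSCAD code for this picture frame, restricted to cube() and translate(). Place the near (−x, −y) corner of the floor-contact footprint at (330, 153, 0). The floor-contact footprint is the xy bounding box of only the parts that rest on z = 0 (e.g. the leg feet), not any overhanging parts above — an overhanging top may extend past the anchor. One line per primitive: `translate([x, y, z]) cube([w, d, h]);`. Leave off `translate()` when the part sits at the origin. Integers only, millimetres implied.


translate([330, 153, 0]) cube([52, 23, 674]);
translate([688, 153, 0]) cube([52, 23, 674]);
translate([382, 153, 0]) cube([306, 23, 52]);
translate([382, 153, 622]) cube([306, 23, 52]);


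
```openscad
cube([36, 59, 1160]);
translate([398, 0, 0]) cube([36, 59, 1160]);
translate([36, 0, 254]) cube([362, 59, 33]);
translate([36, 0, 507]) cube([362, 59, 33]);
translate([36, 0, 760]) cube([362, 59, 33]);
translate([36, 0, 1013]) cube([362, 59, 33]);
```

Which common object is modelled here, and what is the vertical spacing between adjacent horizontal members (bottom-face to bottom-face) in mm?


A ladder. The rung spacing is 253 mm.

Two tall 36×59 posts with 4 short bars between them — a ladder. Adjacent rungs sit at z = 254 and z = 507, so the spacing is 507 − 254 = 253 mm.


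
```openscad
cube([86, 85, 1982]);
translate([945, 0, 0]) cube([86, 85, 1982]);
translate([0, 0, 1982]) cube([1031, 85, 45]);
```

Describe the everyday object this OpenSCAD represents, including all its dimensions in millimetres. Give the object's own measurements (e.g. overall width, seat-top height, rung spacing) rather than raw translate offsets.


A door frame. The clear opening is 859 mm wide and 1982 mm high. Two 86 mm wide jambs, 85 mm deep, stand either side of the opening from the floor to the top of the opening. A 45 mm thick head sits across the top of both jambs, spanning the full outside width of the frame.


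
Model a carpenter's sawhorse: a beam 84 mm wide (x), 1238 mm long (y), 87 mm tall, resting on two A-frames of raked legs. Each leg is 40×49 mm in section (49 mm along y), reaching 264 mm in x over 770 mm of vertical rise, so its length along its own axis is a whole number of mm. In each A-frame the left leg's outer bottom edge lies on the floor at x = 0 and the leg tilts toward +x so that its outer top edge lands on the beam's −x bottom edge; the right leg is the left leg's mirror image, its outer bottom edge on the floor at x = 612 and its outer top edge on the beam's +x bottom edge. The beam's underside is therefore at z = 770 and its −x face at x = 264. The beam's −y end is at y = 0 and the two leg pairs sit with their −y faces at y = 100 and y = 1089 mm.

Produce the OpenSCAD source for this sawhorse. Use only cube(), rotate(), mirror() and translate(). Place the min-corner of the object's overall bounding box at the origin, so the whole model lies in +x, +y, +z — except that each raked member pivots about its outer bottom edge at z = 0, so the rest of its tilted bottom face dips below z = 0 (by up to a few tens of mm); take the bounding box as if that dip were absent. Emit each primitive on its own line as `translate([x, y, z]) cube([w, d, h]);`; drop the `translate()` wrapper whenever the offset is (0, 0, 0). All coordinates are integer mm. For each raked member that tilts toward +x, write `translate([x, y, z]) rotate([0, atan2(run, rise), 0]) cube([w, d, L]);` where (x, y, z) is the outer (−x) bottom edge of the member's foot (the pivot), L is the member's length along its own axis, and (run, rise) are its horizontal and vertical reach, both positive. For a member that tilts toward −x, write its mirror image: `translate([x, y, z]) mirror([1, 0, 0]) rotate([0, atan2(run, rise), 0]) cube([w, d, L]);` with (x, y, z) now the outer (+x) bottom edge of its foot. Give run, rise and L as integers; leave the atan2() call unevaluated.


// leg length = √(264² + 770²) = 814
// right-leg outer foot x = 2·264 + 84 = 612
// beam min-corner = (264, 0, 770)
translate([264, 0, 770]) cube([84, 1238, 87]);
translate([0, 100, 0]) rotate([0, atan2(264, 770), 0]) cube([40, 49, 814]);
translate([612, 100, 0]) mirror([1, 0, 0]) rotate([0, atan2(264, 770), 0]) cube([40, 49, 814]);
translate([0, 1089, 0]) rotate([0, atan2(264, 770), 0]) cube([40, 49, 814]);
translate([612, 1089, 0]) mirror([1, 0, 0]) rotate([0, atan2(264, 770), 0]) cube([40, 49, 814]);


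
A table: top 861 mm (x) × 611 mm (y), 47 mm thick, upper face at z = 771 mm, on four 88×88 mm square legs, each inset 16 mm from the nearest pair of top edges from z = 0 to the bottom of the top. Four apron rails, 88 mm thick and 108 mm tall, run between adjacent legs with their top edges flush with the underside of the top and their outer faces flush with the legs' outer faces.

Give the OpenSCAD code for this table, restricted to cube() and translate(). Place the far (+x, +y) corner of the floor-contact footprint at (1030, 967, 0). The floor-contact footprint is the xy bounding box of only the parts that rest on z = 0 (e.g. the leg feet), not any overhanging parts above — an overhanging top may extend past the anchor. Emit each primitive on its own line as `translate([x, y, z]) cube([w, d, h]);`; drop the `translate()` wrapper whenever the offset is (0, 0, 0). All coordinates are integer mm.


translate([185, 372, 724]) cube([861, 611, 47]);
translate([201, 388, 0]) cube([88, 88, 724]);
translate([942, 388, 0]) cube([88, 88, 724]);
translate([201, 879, 0]) cube([88, 88, 724]);
translate([942, 879, 0]) cube([88, 88, 724]);
translate([289, 388, 616]) cube([653, 88, 108]);
translate([289, 879, 616]) cube([653, 88, 108]);
translate([201, 476, 616]) cube([88, 403, 108]);
translate([942, 476, 616]) cube([88, 403, 108]);


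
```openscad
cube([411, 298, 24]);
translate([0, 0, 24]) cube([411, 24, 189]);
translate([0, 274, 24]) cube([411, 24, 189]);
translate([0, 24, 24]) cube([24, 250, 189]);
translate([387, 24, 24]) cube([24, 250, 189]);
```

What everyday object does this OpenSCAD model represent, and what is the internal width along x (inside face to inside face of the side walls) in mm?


An open box. The internal width is 363 mm.

A 411×298 base slab with four walls standing on it — an open box. The base is 411 mm wide and the walls are 24 mm thick, so the internal width is 411 − 2 × 24 = 363 mm.


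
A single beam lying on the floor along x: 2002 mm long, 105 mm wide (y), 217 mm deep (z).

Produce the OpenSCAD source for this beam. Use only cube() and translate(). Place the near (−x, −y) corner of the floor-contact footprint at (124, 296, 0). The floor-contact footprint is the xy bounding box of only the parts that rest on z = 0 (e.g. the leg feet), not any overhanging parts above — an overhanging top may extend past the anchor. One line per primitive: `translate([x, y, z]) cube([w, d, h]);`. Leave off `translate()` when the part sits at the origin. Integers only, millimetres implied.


translate([124, 296, 0]) cube([2002, 105, 217]);


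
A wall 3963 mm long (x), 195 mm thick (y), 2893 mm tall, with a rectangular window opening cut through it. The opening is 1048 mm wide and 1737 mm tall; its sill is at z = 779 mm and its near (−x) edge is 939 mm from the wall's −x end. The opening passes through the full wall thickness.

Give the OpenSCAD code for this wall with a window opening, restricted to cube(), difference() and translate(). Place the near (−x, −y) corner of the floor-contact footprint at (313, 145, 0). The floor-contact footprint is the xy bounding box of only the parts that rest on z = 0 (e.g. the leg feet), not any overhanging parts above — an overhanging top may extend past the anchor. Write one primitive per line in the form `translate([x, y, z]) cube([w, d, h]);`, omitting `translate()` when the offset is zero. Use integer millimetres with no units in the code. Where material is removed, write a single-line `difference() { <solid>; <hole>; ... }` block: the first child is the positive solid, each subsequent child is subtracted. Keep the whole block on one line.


difference() { translate([313, 145, 0]) cube([3963, 195, 2893]); translate([1252, 145, 779]) cube([1048, 195, 1737]); }


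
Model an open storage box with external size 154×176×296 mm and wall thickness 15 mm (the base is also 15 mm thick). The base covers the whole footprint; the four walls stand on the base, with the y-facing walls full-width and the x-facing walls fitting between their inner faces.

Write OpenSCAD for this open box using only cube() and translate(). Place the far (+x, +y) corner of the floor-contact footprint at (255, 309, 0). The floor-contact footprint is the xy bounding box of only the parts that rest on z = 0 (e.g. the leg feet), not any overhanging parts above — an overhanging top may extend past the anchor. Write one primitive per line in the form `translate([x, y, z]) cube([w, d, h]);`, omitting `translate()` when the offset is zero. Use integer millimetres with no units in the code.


translate([101, 133, 0]) cube([154, 176, 15]);
translate([101, 133, 15]) cube([154, 15, 281]);
translate([101, 294, 15]) cube([154, 15, 281]);
translate([101, 148, 15]) cube([15, 146, 281]);
translate([240, 148, 15]) cube([15, 146, 281]);


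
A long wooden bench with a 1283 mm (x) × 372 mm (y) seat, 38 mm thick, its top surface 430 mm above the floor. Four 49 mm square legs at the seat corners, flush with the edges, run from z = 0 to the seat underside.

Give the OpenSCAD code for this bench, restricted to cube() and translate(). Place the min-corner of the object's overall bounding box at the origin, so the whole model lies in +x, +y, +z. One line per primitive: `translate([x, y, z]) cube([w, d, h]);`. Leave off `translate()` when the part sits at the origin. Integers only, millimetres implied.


translate([0, 0, 392]) cube([1283, 372, 38]);
cube([49, 49, 392]);
translate([0, 323, 0]) cube([49, 49, 392]);
translate([1234, 0, 0]) cube([49, 49, 392]);
translate([1234, 323, 0]) cube([49, 49, 392]);


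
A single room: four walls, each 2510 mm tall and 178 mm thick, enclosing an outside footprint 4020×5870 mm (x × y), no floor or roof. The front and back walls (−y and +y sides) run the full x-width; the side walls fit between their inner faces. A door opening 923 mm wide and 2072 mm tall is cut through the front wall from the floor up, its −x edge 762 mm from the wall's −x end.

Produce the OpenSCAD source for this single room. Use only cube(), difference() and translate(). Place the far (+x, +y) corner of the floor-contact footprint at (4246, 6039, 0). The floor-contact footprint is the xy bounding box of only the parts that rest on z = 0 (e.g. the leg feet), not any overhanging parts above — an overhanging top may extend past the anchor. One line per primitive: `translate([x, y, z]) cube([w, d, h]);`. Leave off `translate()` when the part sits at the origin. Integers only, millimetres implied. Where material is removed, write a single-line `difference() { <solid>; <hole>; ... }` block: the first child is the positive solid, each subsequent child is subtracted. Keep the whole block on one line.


difference() { translate([226, 169, 0]) cube([4020, 178, 2510]); translate([988, 169, 0]) cube([923, 178, 2072]); }
translate([226, 5861, 0]) cube([4020, 178, 2510]);
translate([226, 347, 0]) cube([178, 5514, 2510]);
translate([4068, 347, 0]) cube([178, 5514, 2510]);


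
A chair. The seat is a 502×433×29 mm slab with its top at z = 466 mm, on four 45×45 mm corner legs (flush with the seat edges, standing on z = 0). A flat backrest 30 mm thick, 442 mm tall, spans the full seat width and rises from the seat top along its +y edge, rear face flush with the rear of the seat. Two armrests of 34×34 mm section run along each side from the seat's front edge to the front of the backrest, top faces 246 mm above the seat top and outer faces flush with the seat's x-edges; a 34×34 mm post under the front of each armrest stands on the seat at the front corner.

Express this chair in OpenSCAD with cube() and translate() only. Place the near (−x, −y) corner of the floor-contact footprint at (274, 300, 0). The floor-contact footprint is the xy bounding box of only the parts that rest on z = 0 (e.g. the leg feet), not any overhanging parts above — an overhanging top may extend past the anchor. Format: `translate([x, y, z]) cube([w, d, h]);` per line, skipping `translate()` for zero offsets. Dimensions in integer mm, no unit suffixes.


// leg_h = 466 - 29 = 437
// arm post h = 246 - 34 = 212
translate([274, 300, 437]) cube([502, 433, 29]);
translate([274, 300, 0]) cube([45, 45, 437]);
translate([731, 300, 0]) cube([45, 45, 437]);
translate([274, 688, 0]) cube([45, 45, 437]);
translate([731, 688, 0]) cube([45, 45, 437]);
translate([274, 703, 466]) cube([502, 30, 442]);
translate([274, 300, 678]) cube([34, 403, 34]);
translate([742, 300, 678]) cube([34, 403, 34]);
translate([274, 300, 466]) cube([34, 34, 212]);
translate([742, 300, 466]) cube([34, 34, 212]);


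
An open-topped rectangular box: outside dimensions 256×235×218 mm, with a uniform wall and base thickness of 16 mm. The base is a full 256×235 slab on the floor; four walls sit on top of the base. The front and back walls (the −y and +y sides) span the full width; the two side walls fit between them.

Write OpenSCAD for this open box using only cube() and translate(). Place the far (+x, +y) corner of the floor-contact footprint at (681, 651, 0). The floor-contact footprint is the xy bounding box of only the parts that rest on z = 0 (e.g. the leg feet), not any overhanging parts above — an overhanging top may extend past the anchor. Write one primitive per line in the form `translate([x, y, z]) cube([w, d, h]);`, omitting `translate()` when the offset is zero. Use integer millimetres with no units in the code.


translate([425, 416, 0]) cube([256, 235, 16]);
translate([425, 416, 16]) cube([256, 16, 202]);
translate([425, 635, 16]) cube([256, 16, 202]);
translate([425, 432, 16]) cube([16, 203, 202]);
translate([665, 432, 16]) cube([16, 203, 202]);


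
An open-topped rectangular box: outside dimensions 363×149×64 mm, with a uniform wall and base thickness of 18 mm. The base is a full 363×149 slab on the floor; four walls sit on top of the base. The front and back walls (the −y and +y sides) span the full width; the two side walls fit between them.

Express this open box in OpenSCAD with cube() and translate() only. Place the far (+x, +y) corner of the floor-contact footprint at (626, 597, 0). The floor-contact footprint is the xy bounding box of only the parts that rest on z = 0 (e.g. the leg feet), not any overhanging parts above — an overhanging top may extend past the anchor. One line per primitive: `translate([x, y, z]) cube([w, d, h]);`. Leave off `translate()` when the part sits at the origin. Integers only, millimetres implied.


translate([263, 448, 0]) cube([363, 149, 18]);
translate([263, 448, 18]) cube([363, 18, 46]);
translate([263, 579, 18]) cube([363, 18, 46]);
translate([263, 466, 18]) cube([18, 113, 46]);
translate([608, 466, 18]) cube([18, 113, 46]);


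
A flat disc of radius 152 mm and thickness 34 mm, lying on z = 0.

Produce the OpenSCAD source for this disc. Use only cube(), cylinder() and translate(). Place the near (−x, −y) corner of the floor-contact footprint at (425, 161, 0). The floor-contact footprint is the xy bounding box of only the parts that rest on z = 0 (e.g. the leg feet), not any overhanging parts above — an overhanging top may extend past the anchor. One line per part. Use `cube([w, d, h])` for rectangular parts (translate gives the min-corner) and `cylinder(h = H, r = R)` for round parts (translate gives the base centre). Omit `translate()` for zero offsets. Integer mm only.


translate([577, 313, 0]) cylinder(h = 34, r = 152);


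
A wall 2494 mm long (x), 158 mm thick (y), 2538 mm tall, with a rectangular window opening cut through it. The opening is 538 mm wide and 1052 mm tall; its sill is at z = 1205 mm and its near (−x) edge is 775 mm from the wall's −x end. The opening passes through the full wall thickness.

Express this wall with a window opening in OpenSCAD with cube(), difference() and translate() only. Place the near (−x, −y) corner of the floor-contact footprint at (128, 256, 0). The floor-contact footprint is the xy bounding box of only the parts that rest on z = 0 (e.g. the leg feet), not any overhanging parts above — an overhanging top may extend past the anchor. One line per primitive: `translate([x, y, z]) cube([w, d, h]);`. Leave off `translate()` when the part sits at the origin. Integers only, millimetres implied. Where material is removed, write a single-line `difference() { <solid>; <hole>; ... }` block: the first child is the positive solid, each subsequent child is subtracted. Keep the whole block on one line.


difference() { translate([128, 256, 0]) cube([2494, 158, 2538]); translate([903, 256, 1205]) cube([538, 158, 1052]); }


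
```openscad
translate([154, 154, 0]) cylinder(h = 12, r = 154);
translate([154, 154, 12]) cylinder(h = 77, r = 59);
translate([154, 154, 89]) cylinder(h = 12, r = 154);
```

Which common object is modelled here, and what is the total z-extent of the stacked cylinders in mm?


A spool. The overall height is 101 mm.

Three coaxial cylinders, large–small–large — a spool. Two 12 mm flanges and a 77 mm core give 12 + 77 + 12 = 101 mm.


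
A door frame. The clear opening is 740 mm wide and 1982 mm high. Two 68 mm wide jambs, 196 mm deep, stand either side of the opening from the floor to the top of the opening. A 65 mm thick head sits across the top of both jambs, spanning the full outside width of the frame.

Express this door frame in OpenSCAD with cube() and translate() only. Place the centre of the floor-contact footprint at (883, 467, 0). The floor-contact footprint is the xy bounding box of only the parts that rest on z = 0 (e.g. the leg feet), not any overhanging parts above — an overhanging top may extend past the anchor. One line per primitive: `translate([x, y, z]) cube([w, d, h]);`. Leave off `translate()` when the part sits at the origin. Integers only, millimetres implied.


translate([445, 369, 0]) cube([68, 196, 1982]);
translate([1253, 369, 0]) cube([68, 196, 1982]);
translate([445, 369, 1982]) cube([876, 196, 65]);


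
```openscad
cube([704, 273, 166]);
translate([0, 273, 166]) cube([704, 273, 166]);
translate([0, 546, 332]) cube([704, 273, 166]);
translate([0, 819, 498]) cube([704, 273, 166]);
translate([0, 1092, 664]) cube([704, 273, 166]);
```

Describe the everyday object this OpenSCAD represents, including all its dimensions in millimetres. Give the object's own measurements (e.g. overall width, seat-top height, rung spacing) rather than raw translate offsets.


A straight staircase of 5 solid steps. Each step is 704 mm wide (x), 273 mm deep (y, the going) and 166 mm tall (the rise). The first step rests on the floor; each subsequent step sits one going further in +y and one rise higher in +z, directly behind and above the previous step with no overlap.


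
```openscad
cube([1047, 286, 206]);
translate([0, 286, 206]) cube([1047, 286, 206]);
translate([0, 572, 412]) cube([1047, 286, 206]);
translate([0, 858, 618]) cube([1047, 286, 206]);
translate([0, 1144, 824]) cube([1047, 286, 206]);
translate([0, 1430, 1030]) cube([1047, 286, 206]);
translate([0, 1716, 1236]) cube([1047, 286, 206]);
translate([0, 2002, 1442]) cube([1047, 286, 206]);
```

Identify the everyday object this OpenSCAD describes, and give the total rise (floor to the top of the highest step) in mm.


A staircase. The total rise is 1648 mm.

8 identical blocks, each offset up and back from the previous — a staircase. Each step is 206 mm tall and there are 8 of them, so the total rise is 8 × 206 = 1648 mm.


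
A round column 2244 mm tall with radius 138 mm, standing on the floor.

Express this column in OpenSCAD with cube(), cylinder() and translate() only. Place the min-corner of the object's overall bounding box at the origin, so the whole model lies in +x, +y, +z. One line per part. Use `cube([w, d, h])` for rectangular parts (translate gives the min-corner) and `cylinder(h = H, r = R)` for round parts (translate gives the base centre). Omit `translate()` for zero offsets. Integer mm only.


translate([138, 138, 0]) cylinder(h = 2244, r = 138);


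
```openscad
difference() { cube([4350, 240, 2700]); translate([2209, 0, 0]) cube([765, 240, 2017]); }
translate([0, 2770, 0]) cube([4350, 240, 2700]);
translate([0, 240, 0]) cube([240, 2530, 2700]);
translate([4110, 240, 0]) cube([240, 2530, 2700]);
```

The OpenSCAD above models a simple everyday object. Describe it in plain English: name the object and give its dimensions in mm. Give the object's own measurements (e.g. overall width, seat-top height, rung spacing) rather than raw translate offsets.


A single room: four walls, each 2700 mm tall and 240 mm thick, enclosing an outside footprint 4350×3010 mm (x × y), no floor or roof. The front and back walls (−y and +y sides) run the full x-width; the side walls fit between their inner faces. A door opening 765 mm wide and 2017 mm tall is cut through the front wall from the floor up, its −x edge 2209 mm from the wall's −x end.


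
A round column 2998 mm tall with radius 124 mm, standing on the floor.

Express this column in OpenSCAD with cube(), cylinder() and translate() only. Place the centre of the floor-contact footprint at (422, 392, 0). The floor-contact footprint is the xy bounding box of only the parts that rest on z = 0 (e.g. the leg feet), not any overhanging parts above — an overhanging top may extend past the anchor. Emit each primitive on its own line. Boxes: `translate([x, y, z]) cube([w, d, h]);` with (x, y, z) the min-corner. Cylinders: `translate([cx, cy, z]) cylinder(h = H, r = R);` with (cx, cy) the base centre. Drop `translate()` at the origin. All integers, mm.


translate([422, 392, 0]) cylinder(h = 2998, r = 124);


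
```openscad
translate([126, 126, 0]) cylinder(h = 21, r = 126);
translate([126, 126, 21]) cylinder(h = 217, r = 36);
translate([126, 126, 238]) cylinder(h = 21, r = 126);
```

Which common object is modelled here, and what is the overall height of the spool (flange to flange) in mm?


A spool. The overall height is 259 mm.

Three coaxial cylinders, large–small–large — a spool. Two 21 mm flanges and a 217 mm core give 21 + 217 + 21 = 259 mm.
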